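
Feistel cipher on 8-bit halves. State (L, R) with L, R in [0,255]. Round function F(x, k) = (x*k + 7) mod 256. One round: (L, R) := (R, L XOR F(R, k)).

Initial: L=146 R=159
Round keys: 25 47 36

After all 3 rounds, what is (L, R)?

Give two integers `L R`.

Answer: 180 75

Derivation:
Round 1 (k=25): L=159 R=28
Round 2 (k=47): L=28 R=180
Round 3 (k=36): L=180 R=75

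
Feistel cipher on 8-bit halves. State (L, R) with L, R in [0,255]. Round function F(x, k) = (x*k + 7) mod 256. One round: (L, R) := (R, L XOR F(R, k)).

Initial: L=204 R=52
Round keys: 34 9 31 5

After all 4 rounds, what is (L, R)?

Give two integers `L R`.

Answer: 114 55

Derivation:
Round 1 (k=34): L=52 R=35
Round 2 (k=9): L=35 R=118
Round 3 (k=31): L=118 R=114
Round 4 (k=5): L=114 R=55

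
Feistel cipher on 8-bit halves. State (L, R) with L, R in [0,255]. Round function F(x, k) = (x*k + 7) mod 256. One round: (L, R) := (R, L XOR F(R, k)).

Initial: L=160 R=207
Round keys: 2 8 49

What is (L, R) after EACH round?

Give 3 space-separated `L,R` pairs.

Answer: 207,5 5,224 224,226

Derivation:
Round 1 (k=2): L=207 R=5
Round 2 (k=8): L=5 R=224
Round 3 (k=49): L=224 R=226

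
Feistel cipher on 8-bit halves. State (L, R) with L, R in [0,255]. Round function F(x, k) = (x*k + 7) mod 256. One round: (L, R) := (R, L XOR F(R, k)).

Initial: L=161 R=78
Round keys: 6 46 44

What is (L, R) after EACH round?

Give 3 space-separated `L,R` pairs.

Answer: 78,122 122,189 189,249

Derivation:
Round 1 (k=6): L=78 R=122
Round 2 (k=46): L=122 R=189
Round 3 (k=44): L=189 R=249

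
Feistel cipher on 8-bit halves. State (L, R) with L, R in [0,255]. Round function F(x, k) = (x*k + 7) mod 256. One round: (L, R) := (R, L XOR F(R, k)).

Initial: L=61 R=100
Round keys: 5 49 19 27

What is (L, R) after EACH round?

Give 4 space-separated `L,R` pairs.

Round 1 (k=5): L=100 R=198
Round 2 (k=49): L=198 R=137
Round 3 (k=19): L=137 R=244
Round 4 (k=27): L=244 R=74

Answer: 100,198 198,137 137,244 244,74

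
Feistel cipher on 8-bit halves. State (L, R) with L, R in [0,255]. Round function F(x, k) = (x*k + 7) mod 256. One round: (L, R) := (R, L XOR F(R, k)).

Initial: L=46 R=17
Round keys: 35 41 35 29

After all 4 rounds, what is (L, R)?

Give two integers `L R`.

Round 1 (k=35): L=17 R=116
Round 2 (k=41): L=116 R=138
Round 3 (k=35): L=138 R=145
Round 4 (k=29): L=145 R=254

Answer: 145 254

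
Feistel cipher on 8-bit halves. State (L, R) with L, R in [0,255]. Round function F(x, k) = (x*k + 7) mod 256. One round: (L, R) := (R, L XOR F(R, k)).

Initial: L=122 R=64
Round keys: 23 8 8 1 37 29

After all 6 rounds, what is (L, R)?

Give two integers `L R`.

Answer: 7 180

Derivation:
Round 1 (k=23): L=64 R=189
Round 2 (k=8): L=189 R=175
Round 3 (k=8): L=175 R=194
Round 4 (k=1): L=194 R=102
Round 5 (k=37): L=102 R=7
Round 6 (k=29): L=7 R=180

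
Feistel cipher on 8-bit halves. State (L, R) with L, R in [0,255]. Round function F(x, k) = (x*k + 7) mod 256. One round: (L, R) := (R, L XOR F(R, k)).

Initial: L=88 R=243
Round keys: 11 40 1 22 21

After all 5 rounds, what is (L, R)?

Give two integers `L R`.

Answer: 45 99

Derivation:
Round 1 (k=11): L=243 R=32
Round 2 (k=40): L=32 R=244
Round 3 (k=1): L=244 R=219
Round 4 (k=22): L=219 R=45
Round 5 (k=21): L=45 R=99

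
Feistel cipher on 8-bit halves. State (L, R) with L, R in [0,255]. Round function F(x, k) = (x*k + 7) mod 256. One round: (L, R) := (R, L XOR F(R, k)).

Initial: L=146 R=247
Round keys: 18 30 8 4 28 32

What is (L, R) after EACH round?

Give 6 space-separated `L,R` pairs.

Answer: 247,247 247,14 14,128 128,9 9,131 131,110

Derivation:
Round 1 (k=18): L=247 R=247
Round 2 (k=30): L=247 R=14
Round 3 (k=8): L=14 R=128
Round 4 (k=4): L=128 R=9
Round 5 (k=28): L=9 R=131
Round 6 (k=32): L=131 R=110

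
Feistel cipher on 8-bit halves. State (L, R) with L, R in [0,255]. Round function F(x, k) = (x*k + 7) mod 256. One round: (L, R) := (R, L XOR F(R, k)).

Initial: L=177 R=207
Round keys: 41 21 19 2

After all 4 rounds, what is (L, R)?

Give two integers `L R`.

Answer: 241 52

Derivation:
Round 1 (k=41): L=207 R=159
Round 2 (k=21): L=159 R=221
Round 3 (k=19): L=221 R=241
Round 4 (k=2): L=241 R=52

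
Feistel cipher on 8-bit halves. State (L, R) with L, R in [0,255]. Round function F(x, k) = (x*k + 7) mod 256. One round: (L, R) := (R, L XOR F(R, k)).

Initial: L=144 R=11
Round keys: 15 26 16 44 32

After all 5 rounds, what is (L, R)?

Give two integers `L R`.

Answer: 63 156

Derivation:
Round 1 (k=15): L=11 R=60
Round 2 (k=26): L=60 R=20
Round 3 (k=16): L=20 R=123
Round 4 (k=44): L=123 R=63
Round 5 (k=32): L=63 R=156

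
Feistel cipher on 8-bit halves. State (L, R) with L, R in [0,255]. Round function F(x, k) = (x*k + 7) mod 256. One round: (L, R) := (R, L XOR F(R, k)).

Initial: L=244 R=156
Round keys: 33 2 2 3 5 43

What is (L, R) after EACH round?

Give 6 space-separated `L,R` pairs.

Round 1 (k=33): L=156 R=215
Round 2 (k=2): L=215 R=41
Round 3 (k=2): L=41 R=142
Round 4 (k=3): L=142 R=152
Round 5 (k=5): L=152 R=113
Round 6 (k=43): L=113 R=154

Answer: 156,215 215,41 41,142 142,152 152,113 113,154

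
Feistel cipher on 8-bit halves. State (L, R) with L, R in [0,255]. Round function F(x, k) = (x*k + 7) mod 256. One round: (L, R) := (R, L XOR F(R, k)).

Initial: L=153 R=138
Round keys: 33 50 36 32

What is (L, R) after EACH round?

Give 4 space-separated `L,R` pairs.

Round 1 (k=33): L=138 R=72
Round 2 (k=50): L=72 R=157
Round 3 (k=36): L=157 R=83
Round 4 (k=32): L=83 R=250

Answer: 138,72 72,157 157,83 83,250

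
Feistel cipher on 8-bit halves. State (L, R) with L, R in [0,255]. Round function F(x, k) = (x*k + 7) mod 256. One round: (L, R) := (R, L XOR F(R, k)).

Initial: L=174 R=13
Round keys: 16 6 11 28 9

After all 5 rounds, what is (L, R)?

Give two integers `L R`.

Round 1 (k=16): L=13 R=121
Round 2 (k=6): L=121 R=208
Round 3 (k=11): L=208 R=142
Round 4 (k=28): L=142 R=95
Round 5 (k=9): L=95 R=208

Answer: 95 208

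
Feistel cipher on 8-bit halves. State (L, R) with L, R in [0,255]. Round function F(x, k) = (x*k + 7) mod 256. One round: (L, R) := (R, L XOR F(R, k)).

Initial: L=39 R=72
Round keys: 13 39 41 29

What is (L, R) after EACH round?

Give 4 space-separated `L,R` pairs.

Answer: 72,136 136,247 247,30 30,154

Derivation:
Round 1 (k=13): L=72 R=136
Round 2 (k=39): L=136 R=247
Round 3 (k=41): L=247 R=30
Round 4 (k=29): L=30 R=154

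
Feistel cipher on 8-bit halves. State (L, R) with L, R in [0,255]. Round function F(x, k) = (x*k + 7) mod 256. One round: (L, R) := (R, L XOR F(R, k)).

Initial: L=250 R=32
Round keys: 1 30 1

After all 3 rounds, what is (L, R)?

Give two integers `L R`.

Answer: 205 9

Derivation:
Round 1 (k=1): L=32 R=221
Round 2 (k=30): L=221 R=205
Round 3 (k=1): L=205 R=9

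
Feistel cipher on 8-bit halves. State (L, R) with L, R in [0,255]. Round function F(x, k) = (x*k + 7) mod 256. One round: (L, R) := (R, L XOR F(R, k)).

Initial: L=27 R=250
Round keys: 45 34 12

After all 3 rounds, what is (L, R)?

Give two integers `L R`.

Answer: 241 177

Derivation:
Round 1 (k=45): L=250 R=226
Round 2 (k=34): L=226 R=241
Round 3 (k=12): L=241 R=177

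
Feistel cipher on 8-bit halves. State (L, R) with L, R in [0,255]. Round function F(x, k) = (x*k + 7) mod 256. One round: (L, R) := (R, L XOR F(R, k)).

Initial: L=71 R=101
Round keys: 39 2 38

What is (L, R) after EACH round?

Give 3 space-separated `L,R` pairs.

Answer: 101,45 45,4 4,178

Derivation:
Round 1 (k=39): L=101 R=45
Round 2 (k=2): L=45 R=4
Round 3 (k=38): L=4 R=178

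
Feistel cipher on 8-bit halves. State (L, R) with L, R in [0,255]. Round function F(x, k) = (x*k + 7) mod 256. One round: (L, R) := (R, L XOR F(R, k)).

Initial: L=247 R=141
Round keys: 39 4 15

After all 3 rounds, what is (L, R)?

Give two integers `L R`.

Round 1 (k=39): L=141 R=117
Round 2 (k=4): L=117 R=86
Round 3 (k=15): L=86 R=100

Answer: 86 100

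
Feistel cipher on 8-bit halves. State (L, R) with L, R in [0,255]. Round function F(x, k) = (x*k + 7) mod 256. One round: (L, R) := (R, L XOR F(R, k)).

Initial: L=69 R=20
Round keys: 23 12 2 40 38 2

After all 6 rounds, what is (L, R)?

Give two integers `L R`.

Answer: 244 75

Derivation:
Round 1 (k=23): L=20 R=150
Round 2 (k=12): L=150 R=27
Round 3 (k=2): L=27 R=171
Round 4 (k=40): L=171 R=164
Round 5 (k=38): L=164 R=244
Round 6 (k=2): L=244 R=75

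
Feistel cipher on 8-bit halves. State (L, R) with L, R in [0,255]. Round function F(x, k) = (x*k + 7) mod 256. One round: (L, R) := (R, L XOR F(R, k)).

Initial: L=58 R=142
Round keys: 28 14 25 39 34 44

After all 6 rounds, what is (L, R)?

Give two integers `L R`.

Answer: 90 4

Derivation:
Round 1 (k=28): L=142 R=181
Round 2 (k=14): L=181 R=99
Round 3 (k=25): L=99 R=7
Round 4 (k=39): L=7 R=123
Round 5 (k=34): L=123 R=90
Round 6 (k=44): L=90 R=4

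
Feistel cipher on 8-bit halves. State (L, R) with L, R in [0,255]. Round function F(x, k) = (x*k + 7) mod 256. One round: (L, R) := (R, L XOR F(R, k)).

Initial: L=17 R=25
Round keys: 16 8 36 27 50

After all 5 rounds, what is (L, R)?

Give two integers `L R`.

Answer: 100 118

Derivation:
Round 1 (k=16): L=25 R=134
Round 2 (k=8): L=134 R=46
Round 3 (k=36): L=46 R=249
Round 4 (k=27): L=249 R=100
Round 5 (k=50): L=100 R=118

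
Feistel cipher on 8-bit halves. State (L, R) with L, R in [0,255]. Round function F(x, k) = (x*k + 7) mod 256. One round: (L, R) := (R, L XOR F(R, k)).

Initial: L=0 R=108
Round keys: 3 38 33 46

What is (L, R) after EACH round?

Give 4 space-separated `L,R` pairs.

Round 1 (k=3): L=108 R=75
Round 2 (k=38): L=75 R=69
Round 3 (k=33): L=69 R=167
Round 4 (k=46): L=167 R=76

Answer: 108,75 75,69 69,167 167,76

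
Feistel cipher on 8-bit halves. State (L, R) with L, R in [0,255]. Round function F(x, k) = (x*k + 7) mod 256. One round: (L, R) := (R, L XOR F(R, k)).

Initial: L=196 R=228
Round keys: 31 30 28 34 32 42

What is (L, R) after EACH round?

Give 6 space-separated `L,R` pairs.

Answer: 228,103 103,253 253,212 212,210 210,147 147,247

Derivation:
Round 1 (k=31): L=228 R=103
Round 2 (k=30): L=103 R=253
Round 3 (k=28): L=253 R=212
Round 4 (k=34): L=212 R=210
Round 5 (k=32): L=210 R=147
Round 6 (k=42): L=147 R=247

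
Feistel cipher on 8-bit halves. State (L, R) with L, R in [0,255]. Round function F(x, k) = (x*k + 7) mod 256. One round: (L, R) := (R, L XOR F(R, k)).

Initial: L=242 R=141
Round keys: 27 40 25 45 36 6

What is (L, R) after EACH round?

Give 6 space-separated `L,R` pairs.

Round 1 (k=27): L=141 R=20
Round 2 (k=40): L=20 R=170
Round 3 (k=25): L=170 R=181
Round 4 (k=45): L=181 R=114
Round 5 (k=36): L=114 R=186
Round 6 (k=6): L=186 R=17

Answer: 141,20 20,170 170,181 181,114 114,186 186,17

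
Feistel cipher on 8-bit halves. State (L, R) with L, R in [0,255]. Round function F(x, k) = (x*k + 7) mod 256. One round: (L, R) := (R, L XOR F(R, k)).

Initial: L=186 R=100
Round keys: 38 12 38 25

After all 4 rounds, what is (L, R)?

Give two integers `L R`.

Answer: 180 60

Derivation:
Round 1 (k=38): L=100 R=101
Round 2 (k=12): L=101 R=167
Round 3 (k=38): L=167 R=180
Round 4 (k=25): L=180 R=60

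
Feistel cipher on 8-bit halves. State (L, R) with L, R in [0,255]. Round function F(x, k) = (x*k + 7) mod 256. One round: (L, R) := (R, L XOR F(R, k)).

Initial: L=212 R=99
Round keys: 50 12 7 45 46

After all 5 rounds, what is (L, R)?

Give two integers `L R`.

Round 1 (k=50): L=99 R=137
Round 2 (k=12): L=137 R=16
Round 3 (k=7): L=16 R=254
Round 4 (k=45): L=254 R=189
Round 5 (k=46): L=189 R=3

Answer: 189 3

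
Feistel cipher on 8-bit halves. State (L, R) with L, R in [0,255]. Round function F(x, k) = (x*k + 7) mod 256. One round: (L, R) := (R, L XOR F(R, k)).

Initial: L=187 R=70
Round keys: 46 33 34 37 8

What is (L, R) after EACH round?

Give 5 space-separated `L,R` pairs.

Round 1 (k=46): L=70 R=32
Round 2 (k=33): L=32 R=97
Round 3 (k=34): L=97 R=201
Round 4 (k=37): L=201 R=117
Round 5 (k=8): L=117 R=102

Answer: 70,32 32,97 97,201 201,117 117,102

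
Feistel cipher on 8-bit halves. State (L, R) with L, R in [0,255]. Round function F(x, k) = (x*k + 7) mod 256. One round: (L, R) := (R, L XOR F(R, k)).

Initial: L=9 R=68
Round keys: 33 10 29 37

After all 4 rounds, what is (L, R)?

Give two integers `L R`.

Round 1 (k=33): L=68 R=194
Round 2 (k=10): L=194 R=223
Round 3 (k=29): L=223 R=136
Round 4 (k=37): L=136 R=112

Answer: 136 112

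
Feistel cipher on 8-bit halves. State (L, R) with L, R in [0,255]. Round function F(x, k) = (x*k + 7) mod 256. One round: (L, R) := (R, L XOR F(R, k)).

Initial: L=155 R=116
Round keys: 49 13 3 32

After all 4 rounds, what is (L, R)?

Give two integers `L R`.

Answer: 160 84

Derivation:
Round 1 (k=49): L=116 R=160
Round 2 (k=13): L=160 R=83
Round 3 (k=3): L=83 R=160
Round 4 (k=32): L=160 R=84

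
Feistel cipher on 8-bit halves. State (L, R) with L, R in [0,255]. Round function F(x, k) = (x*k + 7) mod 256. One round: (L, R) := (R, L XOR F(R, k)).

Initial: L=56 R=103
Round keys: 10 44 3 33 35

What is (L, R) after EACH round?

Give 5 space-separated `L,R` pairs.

Answer: 103,53 53,68 68,230 230,233 233,4

Derivation:
Round 1 (k=10): L=103 R=53
Round 2 (k=44): L=53 R=68
Round 3 (k=3): L=68 R=230
Round 4 (k=33): L=230 R=233
Round 5 (k=35): L=233 R=4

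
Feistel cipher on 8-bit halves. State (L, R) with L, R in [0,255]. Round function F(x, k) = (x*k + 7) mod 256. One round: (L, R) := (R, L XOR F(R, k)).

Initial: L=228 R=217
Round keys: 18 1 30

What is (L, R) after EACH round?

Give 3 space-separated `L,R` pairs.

Answer: 217,173 173,109 109,96

Derivation:
Round 1 (k=18): L=217 R=173
Round 2 (k=1): L=173 R=109
Round 3 (k=30): L=109 R=96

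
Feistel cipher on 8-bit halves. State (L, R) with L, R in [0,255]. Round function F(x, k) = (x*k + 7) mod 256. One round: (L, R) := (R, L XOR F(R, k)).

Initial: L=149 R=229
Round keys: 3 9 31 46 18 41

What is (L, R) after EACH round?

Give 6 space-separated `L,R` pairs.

Round 1 (k=3): L=229 R=35
Round 2 (k=9): L=35 R=167
Round 3 (k=31): L=167 R=99
Round 4 (k=46): L=99 R=118
Round 5 (k=18): L=118 R=48
Round 6 (k=41): L=48 R=193

Answer: 229,35 35,167 167,99 99,118 118,48 48,193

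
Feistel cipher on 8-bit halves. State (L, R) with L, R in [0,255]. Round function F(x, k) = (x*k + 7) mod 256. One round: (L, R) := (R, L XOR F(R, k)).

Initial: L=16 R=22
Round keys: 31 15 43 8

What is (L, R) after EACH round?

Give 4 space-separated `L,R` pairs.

Round 1 (k=31): L=22 R=161
Round 2 (k=15): L=161 R=96
Round 3 (k=43): L=96 R=134
Round 4 (k=8): L=134 R=87

Answer: 22,161 161,96 96,134 134,87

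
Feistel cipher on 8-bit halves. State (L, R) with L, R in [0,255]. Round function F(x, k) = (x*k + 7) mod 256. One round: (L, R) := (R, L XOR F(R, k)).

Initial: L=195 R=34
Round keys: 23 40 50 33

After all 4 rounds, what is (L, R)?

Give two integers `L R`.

Answer: 119 11

Derivation:
Round 1 (k=23): L=34 R=214
Round 2 (k=40): L=214 R=85
Round 3 (k=50): L=85 R=119
Round 4 (k=33): L=119 R=11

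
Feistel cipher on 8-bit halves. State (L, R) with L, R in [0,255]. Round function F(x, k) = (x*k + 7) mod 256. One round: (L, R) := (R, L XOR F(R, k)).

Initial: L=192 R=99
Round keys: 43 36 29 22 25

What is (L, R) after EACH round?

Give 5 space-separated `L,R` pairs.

Round 1 (k=43): L=99 R=104
Round 2 (k=36): L=104 R=196
Round 3 (k=29): L=196 R=83
Round 4 (k=22): L=83 R=237
Round 5 (k=25): L=237 R=127

Answer: 99,104 104,196 196,83 83,237 237,127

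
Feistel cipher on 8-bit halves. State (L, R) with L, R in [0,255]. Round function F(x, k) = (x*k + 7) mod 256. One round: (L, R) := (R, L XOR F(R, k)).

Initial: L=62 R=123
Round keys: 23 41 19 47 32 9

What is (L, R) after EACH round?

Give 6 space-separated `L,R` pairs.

Round 1 (k=23): L=123 R=42
Round 2 (k=41): L=42 R=186
Round 3 (k=19): L=186 R=255
Round 4 (k=47): L=255 R=98
Round 5 (k=32): L=98 R=184
Round 6 (k=9): L=184 R=29

Answer: 123,42 42,186 186,255 255,98 98,184 184,29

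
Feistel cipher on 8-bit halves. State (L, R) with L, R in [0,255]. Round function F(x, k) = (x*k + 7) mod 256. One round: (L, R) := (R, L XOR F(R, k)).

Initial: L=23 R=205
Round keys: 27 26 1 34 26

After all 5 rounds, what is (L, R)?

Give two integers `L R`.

Round 1 (k=27): L=205 R=177
Round 2 (k=26): L=177 R=204
Round 3 (k=1): L=204 R=98
Round 4 (k=34): L=98 R=199
Round 5 (k=26): L=199 R=95

Answer: 199 95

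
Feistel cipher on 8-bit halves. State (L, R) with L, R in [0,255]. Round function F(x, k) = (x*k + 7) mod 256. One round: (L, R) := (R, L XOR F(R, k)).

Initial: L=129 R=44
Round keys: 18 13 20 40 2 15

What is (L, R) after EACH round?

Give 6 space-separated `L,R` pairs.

Answer: 44,158 158,33 33,5 5,238 238,230 230,111

Derivation:
Round 1 (k=18): L=44 R=158
Round 2 (k=13): L=158 R=33
Round 3 (k=20): L=33 R=5
Round 4 (k=40): L=5 R=238
Round 5 (k=2): L=238 R=230
Round 6 (k=15): L=230 R=111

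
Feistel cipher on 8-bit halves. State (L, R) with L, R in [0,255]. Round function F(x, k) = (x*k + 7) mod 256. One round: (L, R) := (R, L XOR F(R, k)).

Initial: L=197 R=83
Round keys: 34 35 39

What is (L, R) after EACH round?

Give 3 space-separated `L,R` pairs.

Round 1 (k=34): L=83 R=200
Round 2 (k=35): L=200 R=12
Round 3 (k=39): L=12 R=19

Answer: 83,200 200,12 12,19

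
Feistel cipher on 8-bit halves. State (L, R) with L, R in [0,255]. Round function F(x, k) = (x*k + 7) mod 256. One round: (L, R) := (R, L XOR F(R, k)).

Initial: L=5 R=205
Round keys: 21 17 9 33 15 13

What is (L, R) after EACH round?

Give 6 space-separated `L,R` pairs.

Answer: 205,221 221,121 121,149 149,69 69,135 135,167

Derivation:
Round 1 (k=21): L=205 R=221
Round 2 (k=17): L=221 R=121
Round 3 (k=9): L=121 R=149
Round 4 (k=33): L=149 R=69
Round 5 (k=15): L=69 R=135
Round 6 (k=13): L=135 R=167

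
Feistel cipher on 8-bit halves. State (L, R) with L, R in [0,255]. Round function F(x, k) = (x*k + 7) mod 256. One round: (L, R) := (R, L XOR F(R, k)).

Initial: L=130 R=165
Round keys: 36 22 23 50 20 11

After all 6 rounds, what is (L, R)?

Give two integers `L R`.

Answer: 101 165

Derivation:
Round 1 (k=36): L=165 R=185
Round 2 (k=22): L=185 R=72
Round 3 (k=23): L=72 R=198
Round 4 (k=50): L=198 R=251
Round 5 (k=20): L=251 R=101
Round 6 (k=11): L=101 R=165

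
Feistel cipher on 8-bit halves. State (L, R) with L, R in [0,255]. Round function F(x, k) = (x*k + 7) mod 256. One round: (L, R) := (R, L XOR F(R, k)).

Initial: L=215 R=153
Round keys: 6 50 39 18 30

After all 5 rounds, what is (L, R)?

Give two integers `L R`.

Answer: 151 134

Derivation:
Round 1 (k=6): L=153 R=74
Round 2 (k=50): L=74 R=226
Round 3 (k=39): L=226 R=63
Round 4 (k=18): L=63 R=151
Round 5 (k=30): L=151 R=134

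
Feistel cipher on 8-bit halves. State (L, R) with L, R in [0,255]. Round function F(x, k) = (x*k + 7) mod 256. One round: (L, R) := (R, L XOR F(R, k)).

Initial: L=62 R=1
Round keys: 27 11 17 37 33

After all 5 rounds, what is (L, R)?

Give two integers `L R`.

Answer: 162 20

Derivation:
Round 1 (k=27): L=1 R=28
Round 2 (k=11): L=28 R=58
Round 3 (k=17): L=58 R=253
Round 4 (k=37): L=253 R=162
Round 5 (k=33): L=162 R=20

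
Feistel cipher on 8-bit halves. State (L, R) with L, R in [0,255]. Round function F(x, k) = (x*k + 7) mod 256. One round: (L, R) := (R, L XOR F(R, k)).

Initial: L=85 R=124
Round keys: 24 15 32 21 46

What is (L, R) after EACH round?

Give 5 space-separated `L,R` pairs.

Answer: 124,242 242,73 73,213 213,201 201,240

Derivation:
Round 1 (k=24): L=124 R=242
Round 2 (k=15): L=242 R=73
Round 3 (k=32): L=73 R=213
Round 4 (k=21): L=213 R=201
Round 5 (k=46): L=201 R=240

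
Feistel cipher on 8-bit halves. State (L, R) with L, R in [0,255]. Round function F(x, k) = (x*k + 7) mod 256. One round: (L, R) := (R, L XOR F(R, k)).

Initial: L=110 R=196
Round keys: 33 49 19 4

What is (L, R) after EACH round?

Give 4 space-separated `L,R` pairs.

Answer: 196,37 37,216 216,42 42,119

Derivation:
Round 1 (k=33): L=196 R=37
Round 2 (k=49): L=37 R=216
Round 3 (k=19): L=216 R=42
Round 4 (k=4): L=42 R=119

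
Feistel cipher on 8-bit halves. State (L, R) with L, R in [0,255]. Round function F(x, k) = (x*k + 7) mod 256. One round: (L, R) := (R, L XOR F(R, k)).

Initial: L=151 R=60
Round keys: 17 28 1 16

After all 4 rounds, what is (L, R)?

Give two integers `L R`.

Round 1 (k=17): L=60 R=148
Round 2 (k=28): L=148 R=11
Round 3 (k=1): L=11 R=134
Round 4 (k=16): L=134 R=108

Answer: 134 108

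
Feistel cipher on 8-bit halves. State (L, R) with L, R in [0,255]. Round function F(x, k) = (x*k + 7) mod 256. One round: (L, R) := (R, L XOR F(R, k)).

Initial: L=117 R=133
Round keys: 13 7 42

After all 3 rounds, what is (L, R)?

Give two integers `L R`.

Round 1 (k=13): L=133 R=189
Round 2 (k=7): L=189 R=183
Round 3 (k=42): L=183 R=176

Answer: 183 176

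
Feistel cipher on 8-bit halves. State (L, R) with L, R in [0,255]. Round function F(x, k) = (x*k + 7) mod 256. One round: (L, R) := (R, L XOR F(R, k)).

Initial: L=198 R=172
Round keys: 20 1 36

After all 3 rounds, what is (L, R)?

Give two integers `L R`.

Round 1 (k=20): L=172 R=177
Round 2 (k=1): L=177 R=20
Round 3 (k=36): L=20 R=102

Answer: 20 102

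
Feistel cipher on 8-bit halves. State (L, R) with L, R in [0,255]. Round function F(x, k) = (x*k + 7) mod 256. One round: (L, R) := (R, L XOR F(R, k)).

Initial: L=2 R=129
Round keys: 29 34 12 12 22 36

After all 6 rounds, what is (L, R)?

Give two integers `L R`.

Round 1 (k=29): L=129 R=166
Round 2 (k=34): L=166 R=146
Round 3 (k=12): L=146 R=121
Round 4 (k=12): L=121 R=33
Round 5 (k=22): L=33 R=164
Round 6 (k=36): L=164 R=54

Answer: 164 54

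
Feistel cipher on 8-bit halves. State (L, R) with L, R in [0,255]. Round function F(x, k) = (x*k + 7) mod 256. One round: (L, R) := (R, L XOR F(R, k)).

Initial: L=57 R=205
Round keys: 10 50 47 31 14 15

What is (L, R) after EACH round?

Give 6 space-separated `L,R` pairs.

Answer: 205,48 48,170 170,13 13,48 48,170 170,205

Derivation:
Round 1 (k=10): L=205 R=48
Round 2 (k=50): L=48 R=170
Round 3 (k=47): L=170 R=13
Round 4 (k=31): L=13 R=48
Round 5 (k=14): L=48 R=170
Round 6 (k=15): L=170 R=205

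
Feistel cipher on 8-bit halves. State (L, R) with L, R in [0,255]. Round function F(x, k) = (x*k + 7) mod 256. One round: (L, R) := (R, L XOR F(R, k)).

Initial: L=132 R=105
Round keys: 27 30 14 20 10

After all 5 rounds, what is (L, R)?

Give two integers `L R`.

Answer: 41 92

Derivation:
Round 1 (k=27): L=105 R=158
Round 2 (k=30): L=158 R=226
Round 3 (k=14): L=226 R=253
Round 4 (k=20): L=253 R=41
Round 5 (k=10): L=41 R=92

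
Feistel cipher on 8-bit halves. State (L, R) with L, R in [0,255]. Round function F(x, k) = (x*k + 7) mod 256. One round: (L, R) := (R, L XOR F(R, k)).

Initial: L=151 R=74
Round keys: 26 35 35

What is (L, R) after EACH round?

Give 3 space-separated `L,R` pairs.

Round 1 (k=26): L=74 R=28
Round 2 (k=35): L=28 R=145
Round 3 (k=35): L=145 R=198

Answer: 74,28 28,145 145,198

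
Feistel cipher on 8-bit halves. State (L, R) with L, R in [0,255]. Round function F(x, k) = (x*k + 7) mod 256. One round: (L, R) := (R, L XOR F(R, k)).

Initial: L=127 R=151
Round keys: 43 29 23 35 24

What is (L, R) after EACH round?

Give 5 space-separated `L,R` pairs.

Answer: 151,27 27,129 129,133 133,183 183,170

Derivation:
Round 1 (k=43): L=151 R=27
Round 2 (k=29): L=27 R=129
Round 3 (k=23): L=129 R=133
Round 4 (k=35): L=133 R=183
Round 5 (k=24): L=183 R=170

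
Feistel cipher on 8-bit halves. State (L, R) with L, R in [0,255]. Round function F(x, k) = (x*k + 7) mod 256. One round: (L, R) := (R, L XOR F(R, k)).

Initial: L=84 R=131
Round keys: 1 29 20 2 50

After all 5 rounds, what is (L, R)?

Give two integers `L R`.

Answer: 39 228

Derivation:
Round 1 (k=1): L=131 R=222
Round 2 (k=29): L=222 R=174
Round 3 (k=20): L=174 R=65
Round 4 (k=2): L=65 R=39
Round 5 (k=50): L=39 R=228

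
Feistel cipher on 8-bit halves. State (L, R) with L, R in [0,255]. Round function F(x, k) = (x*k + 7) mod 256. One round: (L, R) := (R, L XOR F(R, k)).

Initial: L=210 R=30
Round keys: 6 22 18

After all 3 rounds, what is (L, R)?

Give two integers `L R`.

Answer: 19 52

Derivation:
Round 1 (k=6): L=30 R=105
Round 2 (k=22): L=105 R=19
Round 3 (k=18): L=19 R=52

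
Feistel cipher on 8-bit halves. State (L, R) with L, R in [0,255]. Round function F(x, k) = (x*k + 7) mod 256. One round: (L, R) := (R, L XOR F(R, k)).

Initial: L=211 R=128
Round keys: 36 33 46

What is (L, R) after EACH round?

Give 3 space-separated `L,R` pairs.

Answer: 128,212 212,219 219,181

Derivation:
Round 1 (k=36): L=128 R=212
Round 2 (k=33): L=212 R=219
Round 3 (k=46): L=219 R=181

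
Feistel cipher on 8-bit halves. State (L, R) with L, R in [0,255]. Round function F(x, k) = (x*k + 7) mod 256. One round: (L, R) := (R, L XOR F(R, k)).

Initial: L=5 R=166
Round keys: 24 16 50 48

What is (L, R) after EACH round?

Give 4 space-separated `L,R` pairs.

Answer: 166,146 146,129 129,171 171,150

Derivation:
Round 1 (k=24): L=166 R=146
Round 2 (k=16): L=146 R=129
Round 3 (k=50): L=129 R=171
Round 4 (k=48): L=171 R=150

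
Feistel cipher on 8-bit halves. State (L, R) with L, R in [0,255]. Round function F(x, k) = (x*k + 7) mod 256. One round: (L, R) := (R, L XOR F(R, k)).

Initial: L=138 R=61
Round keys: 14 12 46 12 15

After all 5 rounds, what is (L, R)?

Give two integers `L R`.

Round 1 (k=14): L=61 R=215
Round 2 (k=12): L=215 R=38
Round 3 (k=46): L=38 R=12
Round 4 (k=12): L=12 R=177
Round 5 (k=15): L=177 R=106

Answer: 177 106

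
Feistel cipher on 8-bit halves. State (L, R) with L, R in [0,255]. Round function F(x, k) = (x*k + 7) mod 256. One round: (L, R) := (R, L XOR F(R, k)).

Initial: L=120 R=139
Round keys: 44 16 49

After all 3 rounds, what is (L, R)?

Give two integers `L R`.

Answer: 188 144

Derivation:
Round 1 (k=44): L=139 R=147
Round 2 (k=16): L=147 R=188
Round 3 (k=49): L=188 R=144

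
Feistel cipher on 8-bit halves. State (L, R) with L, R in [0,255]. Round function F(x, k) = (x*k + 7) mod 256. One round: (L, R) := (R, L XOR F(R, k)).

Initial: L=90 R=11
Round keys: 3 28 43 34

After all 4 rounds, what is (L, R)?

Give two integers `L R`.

Answer: 241 125

Derivation:
Round 1 (k=3): L=11 R=114
Round 2 (k=28): L=114 R=116
Round 3 (k=43): L=116 R=241
Round 4 (k=34): L=241 R=125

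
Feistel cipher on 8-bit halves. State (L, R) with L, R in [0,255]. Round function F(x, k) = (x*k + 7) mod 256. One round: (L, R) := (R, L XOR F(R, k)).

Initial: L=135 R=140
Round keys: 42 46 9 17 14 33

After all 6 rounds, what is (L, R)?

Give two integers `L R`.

Answer: 65 218

Derivation:
Round 1 (k=42): L=140 R=120
Round 2 (k=46): L=120 R=27
Round 3 (k=9): L=27 R=130
Round 4 (k=17): L=130 R=178
Round 5 (k=14): L=178 R=65
Round 6 (k=33): L=65 R=218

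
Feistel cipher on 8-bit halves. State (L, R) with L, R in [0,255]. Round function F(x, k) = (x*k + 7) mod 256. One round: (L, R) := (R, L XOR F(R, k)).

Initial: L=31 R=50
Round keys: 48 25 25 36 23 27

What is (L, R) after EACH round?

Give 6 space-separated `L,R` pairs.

Answer: 50,120 120,141 141,180 180,218 218,41 41,128

Derivation:
Round 1 (k=48): L=50 R=120
Round 2 (k=25): L=120 R=141
Round 3 (k=25): L=141 R=180
Round 4 (k=36): L=180 R=218
Round 5 (k=23): L=218 R=41
Round 6 (k=27): L=41 R=128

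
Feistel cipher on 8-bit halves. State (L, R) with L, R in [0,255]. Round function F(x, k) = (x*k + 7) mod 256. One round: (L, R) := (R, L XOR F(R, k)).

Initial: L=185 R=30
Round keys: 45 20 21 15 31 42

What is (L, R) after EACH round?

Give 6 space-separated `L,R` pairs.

Round 1 (k=45): L=30 R=244
Round 2 (k=20): L=244 R=9
Round 3 (k=21): L=9 R=48
Round 4 (k=15): L=48 R=222
Round 5 (k=31): L=222 R=217
Round 6 (k=42): L=217 R=127

Answer: 30,244 244,9 9,48 48,222 222,217 217,127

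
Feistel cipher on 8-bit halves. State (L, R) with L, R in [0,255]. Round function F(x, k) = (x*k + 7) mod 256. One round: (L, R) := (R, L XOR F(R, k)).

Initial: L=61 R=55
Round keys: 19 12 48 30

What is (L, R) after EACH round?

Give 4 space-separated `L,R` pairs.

Answer: 55,33 33,164 164,230 230,95

Derivation:
Round 1 (k=19): L=55 R=33
Round 2 (k=12): L=33 R=164
Round 3 (k=48): L=164 R=230
Round 4 (k=30): L=230 R=95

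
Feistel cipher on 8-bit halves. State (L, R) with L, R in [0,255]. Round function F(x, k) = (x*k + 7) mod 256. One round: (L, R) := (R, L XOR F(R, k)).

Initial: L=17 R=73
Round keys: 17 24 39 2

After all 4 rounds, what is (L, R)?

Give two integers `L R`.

Round 1 (k=17): L=73 R=241
Round 2 (k=24): L=241 R=214
Round 3 (k=39): L=214 R=80
Round 4 (k=2): L=80 R=113

Answer: 80 113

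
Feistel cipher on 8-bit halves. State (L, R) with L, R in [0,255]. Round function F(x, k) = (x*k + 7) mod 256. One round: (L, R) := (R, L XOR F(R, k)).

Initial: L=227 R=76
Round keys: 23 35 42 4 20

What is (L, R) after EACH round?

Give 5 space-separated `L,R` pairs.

Answer: 76,56 56,227 227,125 125,24 24,154

Derivation:
Round 1 (k=23): L=76 R=56
Round 2 (k=35): L=56 R=227
Round 3 (k=42): L=227 R=125
Round 4 (k=4): L=125 R=24
Round 5 (k=20): L=24 R=154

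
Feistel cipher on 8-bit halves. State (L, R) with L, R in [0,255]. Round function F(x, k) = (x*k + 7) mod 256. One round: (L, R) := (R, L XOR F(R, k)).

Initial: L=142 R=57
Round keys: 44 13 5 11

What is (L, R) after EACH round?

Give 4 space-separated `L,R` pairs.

Answer: 57,93 93,249 249,185 185,3

Derivation:
Round 1 (k=44): L=57 R=93
Round 2 (k=13): L=93 R=249
Round 3 (k=5): L=249 R=185
Round 4 (k=11): L=185 R=3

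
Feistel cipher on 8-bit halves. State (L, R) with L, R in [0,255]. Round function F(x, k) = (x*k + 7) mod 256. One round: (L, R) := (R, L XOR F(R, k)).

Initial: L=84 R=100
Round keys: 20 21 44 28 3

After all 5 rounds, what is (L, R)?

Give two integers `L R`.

Round 1 (k=20): L=100 R=131
Round 2 (k=21): L=131 R=162
Round 3 (k=44): L=162 R=92
Round 4 (k=28): L=92 R=181
Round 5 (k=3): L=181 R=122

Answer: 181 122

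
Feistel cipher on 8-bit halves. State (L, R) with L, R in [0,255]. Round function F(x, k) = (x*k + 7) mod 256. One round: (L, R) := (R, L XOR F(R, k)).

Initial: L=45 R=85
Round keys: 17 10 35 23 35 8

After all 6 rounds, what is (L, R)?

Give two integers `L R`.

Round 1 (k=17): L=85 R=129
Round 2 (k=10): L=129 R=68
Round 3 (k=35): L=68 R=210
Round 4 (k=23): L=210 R=161
Round 5 (k=35): L=161 R=216
Round 6 (k=8): L=216 R=102

Answer: 216 102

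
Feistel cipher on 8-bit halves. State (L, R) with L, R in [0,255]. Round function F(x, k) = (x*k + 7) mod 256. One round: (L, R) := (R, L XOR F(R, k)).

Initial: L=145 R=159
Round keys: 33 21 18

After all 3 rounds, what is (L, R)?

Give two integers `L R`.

Answer: 117 86

Derivation:
Round 1 (k=33): L=159 R=23
Round 2 (k=21): L=23 R=117
Round 3 (k=18): L=117 R=86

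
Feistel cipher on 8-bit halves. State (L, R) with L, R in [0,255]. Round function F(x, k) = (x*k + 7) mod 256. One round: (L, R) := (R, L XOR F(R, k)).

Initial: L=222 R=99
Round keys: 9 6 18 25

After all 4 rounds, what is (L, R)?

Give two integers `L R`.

Answer: 3 30

Derivation:
Round 1 (k=9): L=99 R=92
Round 2 (k=6): L=92 R=76
Round 3 (k=18): L=76 R=3
Round 4 (k=25): L=3 R=30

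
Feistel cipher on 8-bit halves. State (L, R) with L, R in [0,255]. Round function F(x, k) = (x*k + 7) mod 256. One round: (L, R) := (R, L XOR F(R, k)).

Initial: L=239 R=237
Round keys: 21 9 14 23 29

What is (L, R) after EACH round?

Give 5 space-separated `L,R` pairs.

Answer: 237,151 151,187 187,214 214,250 250,143

Derivation:
Round 1 (k=21): L=237 R=151
Round 2 (k=9): L=151 R=187
Round 3 (k=14): L=187 R=214
Round 4 (k=23): L=214 R=250
Round 5 (k=29): L=250 R=143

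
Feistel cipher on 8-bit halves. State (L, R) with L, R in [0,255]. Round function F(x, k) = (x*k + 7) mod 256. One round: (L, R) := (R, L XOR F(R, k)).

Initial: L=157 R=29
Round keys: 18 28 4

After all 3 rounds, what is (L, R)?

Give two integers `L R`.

Answer: 74 163

Derivation:
Round 1 (k=18): L=29 R=140
Round 2 (k=28): L=140 R=74
Round 3 (k=4): L=74 R=163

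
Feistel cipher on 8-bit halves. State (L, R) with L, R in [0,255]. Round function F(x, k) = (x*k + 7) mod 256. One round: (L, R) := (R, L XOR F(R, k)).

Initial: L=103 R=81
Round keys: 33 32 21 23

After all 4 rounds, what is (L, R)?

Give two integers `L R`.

Round 1 (k=33): L=81 R=31
Round 2 (k=32): L=31 R=182
Round 3 (k=21): L=182 R=234
Round 4 (k=23): L=234 R=187

Answer: 234 187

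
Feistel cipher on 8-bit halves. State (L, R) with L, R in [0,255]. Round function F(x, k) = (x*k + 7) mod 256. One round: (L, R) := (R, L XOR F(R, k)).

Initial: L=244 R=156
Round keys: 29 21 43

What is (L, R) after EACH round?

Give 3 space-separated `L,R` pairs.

Answer: 156,71 71,70 70,142

Derivation:
Round 1 (k=29): L=156 R=71
Round 2 (k=21): L=71 R=70
Round 3 (k=43): L=70 R=142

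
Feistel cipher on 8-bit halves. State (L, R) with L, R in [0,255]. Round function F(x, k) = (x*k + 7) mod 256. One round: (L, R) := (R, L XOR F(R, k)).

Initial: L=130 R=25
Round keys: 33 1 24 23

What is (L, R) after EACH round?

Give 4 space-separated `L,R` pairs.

Answer: 25,194 194,208 208,69 69,234

Derivation:
Round 1 (k=33): L=25 R=194
Round 2 (k=1): L=194 R=208
Round 3 (k=24): L=208 R=69
Round 4 (k=23): L=69 R=234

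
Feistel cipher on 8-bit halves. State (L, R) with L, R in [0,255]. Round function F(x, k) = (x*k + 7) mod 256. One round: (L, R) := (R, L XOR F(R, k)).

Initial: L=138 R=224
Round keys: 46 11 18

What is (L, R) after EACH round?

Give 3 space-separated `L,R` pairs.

Round 1 (k=46): L=224 R=205
Round 2 (k=11): L=205 R=54
Round 3 (k=18): L=54 R=30

Answer: 224,205 205,54 54,30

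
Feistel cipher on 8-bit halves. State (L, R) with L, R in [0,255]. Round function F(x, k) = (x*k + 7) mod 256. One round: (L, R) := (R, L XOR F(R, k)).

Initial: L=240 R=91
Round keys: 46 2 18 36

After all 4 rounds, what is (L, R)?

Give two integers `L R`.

Answer: 154 221

Derivation:
Round 1 (k=46): L=91 R=145
Round 2 (k=2): L=145 R=114
Round 3 (k=18): L=114 R=154
Round 4 (k=36): L=154 R=221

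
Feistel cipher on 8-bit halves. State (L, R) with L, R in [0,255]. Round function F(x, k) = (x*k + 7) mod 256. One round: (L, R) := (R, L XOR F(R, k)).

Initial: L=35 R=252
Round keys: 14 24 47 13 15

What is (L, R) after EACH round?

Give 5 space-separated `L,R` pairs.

Answer: 252,236 236,219 219,208 208,76 76,171

Derivation:
Round 1 (k=14): L=252 R=236
Round 2 (k=24): L=236 R=219
Round 3 (k=47): L=219 R=208
Round 4 (k=13): L=208 R=76
Round 5 (k=15): L=76 R=171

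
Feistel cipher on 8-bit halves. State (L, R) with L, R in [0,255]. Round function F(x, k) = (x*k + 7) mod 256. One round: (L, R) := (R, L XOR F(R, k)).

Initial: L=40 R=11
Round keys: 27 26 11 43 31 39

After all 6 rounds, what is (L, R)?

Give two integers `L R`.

Answer: 16 67

Derivation:
Round 1 (k=27): L=11 R=24
Round 2 (k=26): L=24 R=124
Round 3 (k=11): L=124 R=67
Round 4 (k=43): L=67 R=52
Round 5 (k=31): L=52 R=16
Round 6 (k=39): L=16 R=67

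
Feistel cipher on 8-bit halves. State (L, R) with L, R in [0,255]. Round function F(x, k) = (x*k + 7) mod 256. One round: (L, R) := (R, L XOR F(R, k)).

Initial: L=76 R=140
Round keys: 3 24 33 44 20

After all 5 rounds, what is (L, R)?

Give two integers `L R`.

Answer: 224 234

Derivation:
Round 1 (k=3): L=140 R=231
Round 2 (k=24): L=231 R=35
Round 3 (k=33): L=35 R=109
Round 4 (k=44): L=109 R=224
Round 5 (k=20): L=224 R=234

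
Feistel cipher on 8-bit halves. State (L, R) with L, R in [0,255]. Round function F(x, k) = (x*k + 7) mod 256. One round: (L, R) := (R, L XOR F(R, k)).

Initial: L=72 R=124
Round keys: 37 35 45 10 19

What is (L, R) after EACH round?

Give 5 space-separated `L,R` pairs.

Answer: 124,187 187,228 228,160 160,163 163,128

Derivation:
Round 1 (k=37): L=124 R=187
Round 2 (k=35): L=187 R=228
Round 3 (k=45): L=228 R=160
Round 4 (k=10): L=160 R=163
Round 5 (k=19): L=163 R=128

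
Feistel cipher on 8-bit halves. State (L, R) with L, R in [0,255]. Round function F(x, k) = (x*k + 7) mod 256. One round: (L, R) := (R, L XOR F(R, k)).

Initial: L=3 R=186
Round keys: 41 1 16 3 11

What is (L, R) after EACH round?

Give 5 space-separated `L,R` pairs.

Answer: 186,210 210,99 99,229 229,213 213,203

Derivation:
Round 1 (k=41): L=186 R=210
Round 2 (k=1): L=210 R=99
Round 3 (k=16): L=99 R=229
Round 4 (k=3): L=229 R=213
Round 5 (k=11): L=213 R=203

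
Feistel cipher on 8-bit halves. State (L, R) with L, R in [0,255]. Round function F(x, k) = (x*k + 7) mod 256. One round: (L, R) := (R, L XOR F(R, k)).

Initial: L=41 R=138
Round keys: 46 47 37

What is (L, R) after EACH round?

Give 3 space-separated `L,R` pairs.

Answer: 138,250 250,103 103,16

Derivation:
Round 1 (k=46): L=138 R=250
Round 2 (k=47): L=250 R=103
Round 3 (k=37): L=103 R=16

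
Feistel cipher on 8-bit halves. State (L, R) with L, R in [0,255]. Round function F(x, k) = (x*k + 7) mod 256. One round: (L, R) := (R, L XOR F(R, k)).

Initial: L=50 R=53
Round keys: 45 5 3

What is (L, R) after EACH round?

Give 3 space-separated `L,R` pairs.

Answer: 53,106 106,44 44,225

Derivation:
Round 1 (k=45): L=53 R=106
Round 2 (k=5): L=106 R=44
Round 3 (k=3): L=44 R=225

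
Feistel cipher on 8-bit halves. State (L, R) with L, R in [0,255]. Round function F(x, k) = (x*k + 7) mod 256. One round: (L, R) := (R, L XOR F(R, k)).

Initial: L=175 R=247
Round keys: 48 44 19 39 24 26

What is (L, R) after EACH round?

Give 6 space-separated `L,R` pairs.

Answer: 247,248 248,80 80,15 15,0 0,8 8,215

Derivation:
Round 1 (k=48): L=247 R=248
Round 2 (k=44): L=248 R=80
Round 3 (k=19): L=80 R=15
Round 4 (k=39): L=15 R=0
Round 5 (k=24): L=0 R=8
Round 6 (k=26): L=8 R=215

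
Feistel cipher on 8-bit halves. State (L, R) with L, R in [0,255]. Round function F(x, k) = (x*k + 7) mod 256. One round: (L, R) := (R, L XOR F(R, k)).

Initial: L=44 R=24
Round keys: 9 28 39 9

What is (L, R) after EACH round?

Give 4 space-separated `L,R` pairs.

Round 1 (k=9): L=24 R=243
Round 2 (k=28): L=243 R=131
Round 3 (k=39): L=131 R=15
Round 4 (k=9): L=15 R=13

Answer: 24,243 243,131 131,15 15,13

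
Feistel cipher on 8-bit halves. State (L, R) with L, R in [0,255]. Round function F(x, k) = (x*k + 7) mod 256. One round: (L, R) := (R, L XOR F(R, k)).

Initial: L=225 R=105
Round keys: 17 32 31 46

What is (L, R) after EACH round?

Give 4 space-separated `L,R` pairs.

Round 1 (k=17): L=105 R=225
Round 2 (k=32): L=225 R=78
Round 3 (k=31): L=78 R=152
Round 4 (k=46): L=152 R=25

Answer: 105,225 225,78 78,152 152,25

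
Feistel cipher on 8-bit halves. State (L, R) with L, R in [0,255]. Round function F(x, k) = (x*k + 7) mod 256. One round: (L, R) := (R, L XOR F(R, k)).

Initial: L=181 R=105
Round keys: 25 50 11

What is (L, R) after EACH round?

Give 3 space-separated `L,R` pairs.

Round 1 (k=25): L=105 R=253
Round 2 (k=50): L=253 R=24
Round 3 (k=11): L=24 R=242

Answer: 105,253 253,24 24,242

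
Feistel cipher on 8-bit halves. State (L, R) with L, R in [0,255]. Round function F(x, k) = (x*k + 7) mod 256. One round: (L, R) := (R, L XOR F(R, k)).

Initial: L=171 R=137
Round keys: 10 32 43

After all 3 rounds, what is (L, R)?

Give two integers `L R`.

Answer: 206 107

Derivation:
Round 1 (k=10): L=137 R=202
Round 2 (k=32): L=202 R=206
Round 3 (k=43): L=206 R=107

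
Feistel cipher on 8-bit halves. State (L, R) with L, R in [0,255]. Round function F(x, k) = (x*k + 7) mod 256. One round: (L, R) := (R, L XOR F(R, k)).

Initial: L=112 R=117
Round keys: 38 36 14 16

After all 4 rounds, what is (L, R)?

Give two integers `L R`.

Round 1 (k=38): L=117 R=21
Round 2 (k=36): L=21 R=142
Round 3 (k=14): L=142 R=222
Round 4 (k=16): L=222 R=105

Answer: 222 105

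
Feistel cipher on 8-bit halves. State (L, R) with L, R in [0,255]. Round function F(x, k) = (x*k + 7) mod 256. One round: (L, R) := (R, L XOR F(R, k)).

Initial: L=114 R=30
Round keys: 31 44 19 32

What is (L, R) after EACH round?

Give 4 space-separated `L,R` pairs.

Answer: 30,219 219,181 181,173 173,18

Derivation:
Round 1 (k=31): L=30 R=219
Round 2 (k=44): L=219 R=181
Round 3 (k=19): L=181 R=173
Round 4 (k=32): L=173 R=18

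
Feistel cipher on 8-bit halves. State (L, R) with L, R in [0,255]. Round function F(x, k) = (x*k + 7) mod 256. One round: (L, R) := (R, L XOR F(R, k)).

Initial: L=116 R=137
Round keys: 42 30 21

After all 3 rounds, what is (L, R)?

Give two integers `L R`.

Round 1 (k=42): L=137 R=245
Round 2 (k=30): L=245 R=52
Round 3 (k=21): L=52 R=190

Answer: 52 190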